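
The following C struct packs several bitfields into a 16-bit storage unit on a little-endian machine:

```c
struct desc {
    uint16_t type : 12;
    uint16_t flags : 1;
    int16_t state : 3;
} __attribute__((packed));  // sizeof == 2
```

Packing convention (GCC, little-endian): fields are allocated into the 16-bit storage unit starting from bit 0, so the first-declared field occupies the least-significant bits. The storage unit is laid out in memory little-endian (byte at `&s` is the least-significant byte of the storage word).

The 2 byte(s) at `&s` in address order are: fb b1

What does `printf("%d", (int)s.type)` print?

[0]=0xfb [1]=0xb1 (little-endian) → word 0xb1fb
type [0+:12] = (word>>0) & 0xfff = 507  ←
flags [12+:1] = (word>>12) & 0x1 = 1
state [13+:3] = (word>>13) & 0x7 = 5

507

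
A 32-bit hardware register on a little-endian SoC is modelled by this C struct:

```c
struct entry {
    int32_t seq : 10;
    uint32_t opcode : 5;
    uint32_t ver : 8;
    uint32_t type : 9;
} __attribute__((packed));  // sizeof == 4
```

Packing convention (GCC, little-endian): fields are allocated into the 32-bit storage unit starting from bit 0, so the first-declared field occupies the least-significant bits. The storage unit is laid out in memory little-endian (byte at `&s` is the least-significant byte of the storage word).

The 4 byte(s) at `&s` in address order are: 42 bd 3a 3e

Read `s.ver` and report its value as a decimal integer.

[0]=0x42 [1]=0xbd [2]=0x3a [3]=0x3e (little-endian) → word 0x3e3abd42
seq [0+:10] = (word>>0) & 0x3ff = 322
opcode [10+:5] = (word>>10) & 0x1f = 15
ver [15+:8] = (word>>15) & 0xff = 117  ←
type [23+:9] = (word>>23) & 0x1ff = 124

117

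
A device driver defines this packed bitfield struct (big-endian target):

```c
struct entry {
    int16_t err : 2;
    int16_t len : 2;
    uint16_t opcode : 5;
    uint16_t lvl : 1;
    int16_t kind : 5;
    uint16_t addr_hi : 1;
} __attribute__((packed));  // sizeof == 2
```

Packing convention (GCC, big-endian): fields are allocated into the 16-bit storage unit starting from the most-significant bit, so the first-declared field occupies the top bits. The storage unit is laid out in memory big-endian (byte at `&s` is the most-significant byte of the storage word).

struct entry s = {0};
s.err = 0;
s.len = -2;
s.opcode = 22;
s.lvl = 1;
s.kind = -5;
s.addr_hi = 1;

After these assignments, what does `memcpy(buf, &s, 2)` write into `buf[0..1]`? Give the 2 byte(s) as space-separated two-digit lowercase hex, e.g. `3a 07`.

err:2 = 0 → 0x0 << 14 → word 0x0000
len:2 = -2 → 0x2 << 12 → word 0x2000
opcode:5 = 22 → 0x16 << 7 → word 0x2b00
lvl:1 = 1 → 0x1 << 6 → word 0x2b40
kind:5 = -5 → 0x1b << 1 → word 0x2b76
addr_hi:1 = 1 → 0x1 << 0 → word 0x2b77
word = 0x2b77 → big-endian bytes:
  [0]=0x2b  [1]=0x77

2b 77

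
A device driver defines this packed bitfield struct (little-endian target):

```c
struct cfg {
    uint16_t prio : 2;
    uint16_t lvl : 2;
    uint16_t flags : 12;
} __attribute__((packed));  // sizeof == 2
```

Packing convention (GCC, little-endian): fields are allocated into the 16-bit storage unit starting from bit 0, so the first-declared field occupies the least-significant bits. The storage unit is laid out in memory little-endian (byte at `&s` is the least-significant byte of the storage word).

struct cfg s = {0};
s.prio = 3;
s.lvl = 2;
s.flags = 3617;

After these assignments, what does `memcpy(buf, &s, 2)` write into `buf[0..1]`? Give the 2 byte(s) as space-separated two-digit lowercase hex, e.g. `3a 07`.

prio:2 = 3 → 0x3 << 0 → word 0x0003
lvl:2 = 2 → 0x2 << 2 → word 0x000b
flags:12 = 3617 → 0xe21 << 4 → word 0xe21b
word = 0xe21b → little-endian bytes:
  [0]=0x1b  [1]=0xe2

1b e2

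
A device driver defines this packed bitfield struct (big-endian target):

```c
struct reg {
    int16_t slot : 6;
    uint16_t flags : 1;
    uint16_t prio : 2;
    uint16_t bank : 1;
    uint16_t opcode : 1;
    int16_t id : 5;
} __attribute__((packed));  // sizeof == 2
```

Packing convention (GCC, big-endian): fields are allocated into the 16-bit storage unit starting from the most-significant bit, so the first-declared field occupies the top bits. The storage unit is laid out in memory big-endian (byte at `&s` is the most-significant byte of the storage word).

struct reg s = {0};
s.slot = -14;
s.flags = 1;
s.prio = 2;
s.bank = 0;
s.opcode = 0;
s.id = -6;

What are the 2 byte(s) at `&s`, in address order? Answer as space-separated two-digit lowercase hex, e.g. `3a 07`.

slot:6 = -14 → 0x32 << 10 → word 0xc800
flags:1 = 1 → 0x1 << 9 → word 0xca00
prio:2 = 2 → 0x2 << 7 → word 0xcb00
bank:1 = 0 → 0x0 << 6 → word 0xcb00
opcode:1 = 0 → 0x0 << 5 → word 0xcb00
id:5 = -6 → 0x1a << 0 → word 0xcb1a
word = 0xcb1a → big-endian bytes:
  [0]=0xcb  [1]=0x1a

cb 1a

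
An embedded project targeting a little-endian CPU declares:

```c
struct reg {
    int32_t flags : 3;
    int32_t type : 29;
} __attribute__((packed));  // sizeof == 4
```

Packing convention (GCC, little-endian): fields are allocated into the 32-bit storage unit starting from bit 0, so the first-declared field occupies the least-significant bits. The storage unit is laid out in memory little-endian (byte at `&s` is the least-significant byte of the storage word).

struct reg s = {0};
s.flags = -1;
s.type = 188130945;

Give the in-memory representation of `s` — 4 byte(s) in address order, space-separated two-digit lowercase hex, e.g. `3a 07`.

0f 34 b5 59

flags (3b) val=-1 bits=0x7 at bit 0: 0x00000007
type (29b) val=188130945 bits=0xb36a681 at bit 3: 0x59b5340f
word = 0x59b5340f → little-endian bytes:
  [0]=0x0f  [1]=0x34  [2]=0xb5  [3]=0x59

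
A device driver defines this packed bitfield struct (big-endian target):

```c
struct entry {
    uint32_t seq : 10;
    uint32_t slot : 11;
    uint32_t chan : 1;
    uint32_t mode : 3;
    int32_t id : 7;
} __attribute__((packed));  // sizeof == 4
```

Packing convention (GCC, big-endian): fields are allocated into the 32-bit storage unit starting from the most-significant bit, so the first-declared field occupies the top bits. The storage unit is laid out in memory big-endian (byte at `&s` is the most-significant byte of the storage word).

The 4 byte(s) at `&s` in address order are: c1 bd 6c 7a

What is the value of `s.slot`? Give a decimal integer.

1965

[0]=0xc1 [1]=0xbd [2]=0x6c [3]=0x7a (big-endian) → word 0xc1bd6c7a
seq:10 @ bit 22 → (0xc1bd6c7a>>22)&0x3ff = 0x306
slot:11 @ bit 11 → (0xc1bd6c7a>>11)&0x7ff = 0x7ad  ←
chan:1 @ bit 10 → (0xc1bd6c7a>>10)&0x1 = 0x1
mode:3 @ bit 7 → (0xc1bd6c7a>>7)&0x7 = 0x0
id:7 @ bit 0 → (0xc1bd6c7a>>0)&0x7f = 0x7a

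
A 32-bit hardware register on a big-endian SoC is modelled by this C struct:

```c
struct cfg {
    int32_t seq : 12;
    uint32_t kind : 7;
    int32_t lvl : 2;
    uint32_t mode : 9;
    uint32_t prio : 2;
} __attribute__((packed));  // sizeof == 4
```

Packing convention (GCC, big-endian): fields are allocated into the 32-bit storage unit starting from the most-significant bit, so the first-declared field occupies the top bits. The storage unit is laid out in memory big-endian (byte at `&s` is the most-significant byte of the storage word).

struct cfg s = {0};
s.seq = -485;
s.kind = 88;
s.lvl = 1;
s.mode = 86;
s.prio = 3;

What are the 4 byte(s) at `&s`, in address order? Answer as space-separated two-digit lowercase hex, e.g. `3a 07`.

e1 bb 09 5b

seq (12b) val=-485 bits=0xe1b at bit 20: 0xe1b00000
kind (7b) val=88 bits=0x58 at bit 13: 0xe1bb0000
lvl (2b) val=1 bits=0x1 at bit 11: 0xe1bb0800
mode (9b) val=86 bits=0x56 at bit 2: 0xe1bb0958
prio (2b) val=3 bits=0x3 at bit 0: 0xe1bb095b
word = 0xe1bb095b → big-endian bytes:
  [0]=0xe1  [1]=0xbb  [2]=0x09  [3]=0x5b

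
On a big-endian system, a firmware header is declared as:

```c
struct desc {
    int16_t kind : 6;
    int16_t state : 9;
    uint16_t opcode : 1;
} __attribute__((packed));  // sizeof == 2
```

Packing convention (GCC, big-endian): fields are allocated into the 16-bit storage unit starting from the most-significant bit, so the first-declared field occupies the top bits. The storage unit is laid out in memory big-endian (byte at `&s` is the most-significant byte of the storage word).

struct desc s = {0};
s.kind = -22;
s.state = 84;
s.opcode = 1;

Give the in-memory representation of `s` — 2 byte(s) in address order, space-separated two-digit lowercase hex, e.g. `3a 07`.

kind:6 = -22 → 0x2a << 10 → word 0xa800
state:9 = 84 → 0x54 << 1 → word 0xa8a8
opcode:1 = 1 → 0x1 << 0 → word 0xa8a9
word = 0xa8a9 → big-endian bytes:
  [0]=0xa8  [1]=0xa9

a8 a9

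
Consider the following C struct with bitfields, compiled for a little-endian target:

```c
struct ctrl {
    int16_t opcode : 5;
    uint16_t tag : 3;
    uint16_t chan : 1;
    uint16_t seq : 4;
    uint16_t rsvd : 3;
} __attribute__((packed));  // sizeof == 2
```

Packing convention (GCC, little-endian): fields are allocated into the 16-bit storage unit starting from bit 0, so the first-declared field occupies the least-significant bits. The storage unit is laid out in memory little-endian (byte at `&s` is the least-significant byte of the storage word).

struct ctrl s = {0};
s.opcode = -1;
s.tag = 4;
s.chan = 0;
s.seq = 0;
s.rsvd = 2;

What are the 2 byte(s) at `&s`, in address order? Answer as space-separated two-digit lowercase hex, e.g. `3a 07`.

opcode (5b) val=-1 bits=0x1f at bit 0: 0x001f
tag (3b) val=4 bits=0x4 at bit 5: 0x009f
chan (1b) val=0 bits=0x0 at bit 8: 0x009f
seq (4b) val=0 bits=0x0 at bit 9: 0x009f
rsvd (3b) val=2 bits=0x2 at bit 13: 0x409f
word = 0x409f → little-endian bytes:
  [0]=0x9f  [1]=0x40

9f 40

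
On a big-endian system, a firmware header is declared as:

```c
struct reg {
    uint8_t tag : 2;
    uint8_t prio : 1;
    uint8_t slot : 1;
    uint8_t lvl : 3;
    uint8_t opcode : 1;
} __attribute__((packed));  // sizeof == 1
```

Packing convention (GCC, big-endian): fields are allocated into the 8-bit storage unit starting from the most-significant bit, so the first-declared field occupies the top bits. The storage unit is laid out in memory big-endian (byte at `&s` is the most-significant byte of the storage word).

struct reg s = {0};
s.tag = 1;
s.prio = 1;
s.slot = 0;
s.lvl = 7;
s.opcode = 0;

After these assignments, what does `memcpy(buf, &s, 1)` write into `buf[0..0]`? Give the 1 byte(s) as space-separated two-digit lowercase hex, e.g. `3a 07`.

6e

tag:2 = 1 → 0x1 << 6 → word 0x40
prio:1 = 1 → 0x1 << 5 → word 0x60
slot:1 = 0 → 0x0 << 4 → word 0x60
lvl:3 = 7 → 0x7 << 1 → word 0x6e
opcode:1 = 0 → 0x0 << 0 → word 0x6e
word = 0x6e → big-endian bytes:
  [0]=0x6e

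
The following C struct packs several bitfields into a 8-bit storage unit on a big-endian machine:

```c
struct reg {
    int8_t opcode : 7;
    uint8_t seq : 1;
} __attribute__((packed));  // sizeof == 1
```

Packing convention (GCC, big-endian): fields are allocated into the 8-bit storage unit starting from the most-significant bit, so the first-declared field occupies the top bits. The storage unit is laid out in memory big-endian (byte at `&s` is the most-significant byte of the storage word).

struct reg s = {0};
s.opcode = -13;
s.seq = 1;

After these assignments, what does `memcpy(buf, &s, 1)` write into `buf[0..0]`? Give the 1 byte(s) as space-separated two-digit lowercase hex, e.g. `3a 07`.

opcode:7 = -13 → 0x73 << 1 → word 0xe6
seq:1 = 1 → 0x1 << 0 → word 0xe7
word = 0xe7 → big-endian bytes:
  [0]=0xe7

e7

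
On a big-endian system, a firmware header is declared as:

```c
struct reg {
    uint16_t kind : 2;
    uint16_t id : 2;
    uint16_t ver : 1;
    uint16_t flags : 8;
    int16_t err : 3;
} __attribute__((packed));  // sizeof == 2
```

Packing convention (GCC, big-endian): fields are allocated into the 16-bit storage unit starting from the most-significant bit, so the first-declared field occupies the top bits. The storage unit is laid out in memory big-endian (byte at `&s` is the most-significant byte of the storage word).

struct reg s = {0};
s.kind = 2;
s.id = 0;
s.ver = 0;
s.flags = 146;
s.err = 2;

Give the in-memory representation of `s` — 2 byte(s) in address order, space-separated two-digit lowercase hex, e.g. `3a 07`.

84 92

[14+:2] kind=2 & 0x3 = 0x2; word=0x8000
[12+:2] id=0 & 0x3 = 0x0; word=0x8000
[11+:1] ver=0 & 0x1 = 0x0; word=0x8000
[3+:8] flags=146 & 0xff = 0x92; word=0x8490
[0+:3] err=2 & 0x7 = 0x2; word=0x8492
word = 0x8492 → big-endian bytes:
  [0]=0x84  [1]=0x92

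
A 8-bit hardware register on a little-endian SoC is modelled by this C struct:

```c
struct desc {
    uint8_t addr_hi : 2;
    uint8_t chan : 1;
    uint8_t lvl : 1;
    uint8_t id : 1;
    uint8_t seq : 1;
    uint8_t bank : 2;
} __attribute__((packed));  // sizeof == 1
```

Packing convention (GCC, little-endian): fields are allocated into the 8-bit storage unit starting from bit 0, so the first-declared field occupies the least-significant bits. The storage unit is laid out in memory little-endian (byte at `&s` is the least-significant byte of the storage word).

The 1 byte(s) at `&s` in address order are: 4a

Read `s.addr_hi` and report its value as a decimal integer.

[0]=0x4a (little-endian) → word 0x4a
addr_hi:2 @ bit 0 → (0x4a>>0)&0x3 = 0x2  ←
chan:1 @ bit 2 → (0x4a>>2)&0x1 = 0x0
lvl:1 @ bit 3 → (0x4a>>3)&0x1 = 0x1
id:1 @ bit 4 → (0x4a>>4)&0x1 = 0x0
seq:1 @ bit 5 → (0x4a>>5)&0x1 = 0x0
bank:2 @ bit 6 → (0x4a>>6)&0x3 = 0x1

2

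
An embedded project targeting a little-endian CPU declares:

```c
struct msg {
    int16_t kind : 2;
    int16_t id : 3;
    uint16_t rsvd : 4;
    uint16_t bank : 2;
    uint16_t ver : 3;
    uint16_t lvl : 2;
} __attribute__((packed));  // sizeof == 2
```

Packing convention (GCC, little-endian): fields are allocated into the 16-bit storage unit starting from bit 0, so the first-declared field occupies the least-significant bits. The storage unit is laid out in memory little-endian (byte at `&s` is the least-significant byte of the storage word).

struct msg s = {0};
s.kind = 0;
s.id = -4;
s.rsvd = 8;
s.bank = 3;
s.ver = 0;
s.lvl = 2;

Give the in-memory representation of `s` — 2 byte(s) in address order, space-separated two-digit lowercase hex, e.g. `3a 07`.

10 87

[0+:2] kind=0 & 0x3 = 0x0; word=0x0000
[2+:3] id=-4 & 0x7 = 0x4; word=0x0010
[5+:4] rsvd=8 & 0xf = 0x8; word=0x0110
[9+:2] bank=3 & 0x3 = 0x3; word=0x0710
[11+:3] ver=0 & 0x7 = 0x0; word=0x0710
[14+:2] lvl=2 & 0x3 = 0x2; word=0x8710
word = 0x8710 → little-endian bytes:
  [0]=0x10  [1]=0x87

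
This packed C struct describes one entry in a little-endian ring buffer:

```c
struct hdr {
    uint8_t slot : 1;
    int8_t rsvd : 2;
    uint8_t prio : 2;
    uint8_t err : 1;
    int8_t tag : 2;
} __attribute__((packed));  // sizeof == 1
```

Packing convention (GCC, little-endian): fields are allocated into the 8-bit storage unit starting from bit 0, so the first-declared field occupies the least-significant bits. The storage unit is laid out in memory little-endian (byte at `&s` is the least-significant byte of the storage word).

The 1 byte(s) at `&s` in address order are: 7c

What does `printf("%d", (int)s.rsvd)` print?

-2

[0]=0x7c (little-endian) → word 0x7c
slot [0+:1] = (word>>0) & 0x1 = 0
rsvd [1+:2] = (word>>1) & 0x3 = 2  ←
prio [3+:2] = (word>>3) & 0x3 = 3
err [5+:1] = (word>>5) & 0x1 = 1
tag [6+:2] = (word>>6) & 0x3 = 1
rsvd signed 2b, MSB=1: 2 - 4 = -2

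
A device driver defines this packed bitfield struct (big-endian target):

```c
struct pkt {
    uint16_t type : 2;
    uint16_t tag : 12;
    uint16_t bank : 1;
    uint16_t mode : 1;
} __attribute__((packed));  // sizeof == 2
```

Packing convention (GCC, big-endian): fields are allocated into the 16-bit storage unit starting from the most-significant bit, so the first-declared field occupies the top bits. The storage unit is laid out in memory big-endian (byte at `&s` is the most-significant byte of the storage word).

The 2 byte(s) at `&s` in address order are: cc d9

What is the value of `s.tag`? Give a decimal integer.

822

[0]=0xcc [1]=0xd9 (big-endian) → word 0xccd9
type [14+:2] = (word>>14) & 0x3 = 3
tag [2+:12] = (word>>2) & 0xfff = 822  ←
bank [1+:1] = (word>>1) & 0x1 = 0
mode [0+:1] = (word>>0) & 0x1 = 1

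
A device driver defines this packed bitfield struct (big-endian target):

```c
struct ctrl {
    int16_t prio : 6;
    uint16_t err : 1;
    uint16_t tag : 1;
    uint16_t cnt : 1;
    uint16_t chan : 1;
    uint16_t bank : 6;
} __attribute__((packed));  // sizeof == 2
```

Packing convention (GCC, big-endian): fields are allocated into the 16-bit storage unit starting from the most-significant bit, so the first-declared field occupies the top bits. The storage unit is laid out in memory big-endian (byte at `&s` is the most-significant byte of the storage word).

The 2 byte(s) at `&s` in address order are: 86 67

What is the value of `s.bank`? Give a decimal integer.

[0]=0x86 [1]=0x67 (big-endian) → word 0x8667
prio [10+:6] = (word>>10) & 0x3f = 33
err [9+:1] = (word>>9) & 0x1 = 1
tag [8+:1] = (word>>8) & 0x1 = 0
cnt [7+:1] = (word>>7) & 0x1 = 0
chan [6+:1] = (word>>6) & 0x1 = 1
bank [0+:6] = (word>>0) & 0x3f = 39  ←

39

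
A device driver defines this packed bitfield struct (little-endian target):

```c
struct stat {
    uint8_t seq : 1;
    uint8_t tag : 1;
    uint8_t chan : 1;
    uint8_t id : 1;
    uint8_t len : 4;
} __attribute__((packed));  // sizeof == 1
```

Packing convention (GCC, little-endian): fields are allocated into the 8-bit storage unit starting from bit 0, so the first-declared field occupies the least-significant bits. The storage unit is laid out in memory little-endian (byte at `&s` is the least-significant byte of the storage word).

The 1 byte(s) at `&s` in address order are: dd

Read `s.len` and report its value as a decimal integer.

[0]=0xdd (little-endian) → word 0xdd
seq:1 @ bit 0 → (0xdd>>0)&0x1 = 0x1
tag:1 @ bit 1 → (0xdd>>1)&0x1 = 0x0
chan:1 @ bit 2 → (0xdd>>2)&0x1 = 0x1
id:1 @ bit 3 → (0xdd>>3)&0x1 = 0x1
len:4 @ bit 4 → (0xdd>>4)&0xf = 0xd  ←

13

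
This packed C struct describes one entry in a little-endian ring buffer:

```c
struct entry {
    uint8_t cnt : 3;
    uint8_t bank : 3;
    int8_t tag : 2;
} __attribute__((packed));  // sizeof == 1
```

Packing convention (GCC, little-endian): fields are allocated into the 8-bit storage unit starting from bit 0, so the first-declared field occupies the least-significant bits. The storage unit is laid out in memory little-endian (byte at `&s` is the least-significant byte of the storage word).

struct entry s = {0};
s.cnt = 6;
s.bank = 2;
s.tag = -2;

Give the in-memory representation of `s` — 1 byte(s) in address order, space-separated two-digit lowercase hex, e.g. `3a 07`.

cnt (3b) val=6 bits=0x6 at bit 0: 0x06
bank (3b) val=2 bits=0x2 at bit 3: 0x16
tag (2b) val=-2 bits=0x2 at bit 6: 0x96
word = 0x96 → little-endian bytes:
  [0]=0x96

96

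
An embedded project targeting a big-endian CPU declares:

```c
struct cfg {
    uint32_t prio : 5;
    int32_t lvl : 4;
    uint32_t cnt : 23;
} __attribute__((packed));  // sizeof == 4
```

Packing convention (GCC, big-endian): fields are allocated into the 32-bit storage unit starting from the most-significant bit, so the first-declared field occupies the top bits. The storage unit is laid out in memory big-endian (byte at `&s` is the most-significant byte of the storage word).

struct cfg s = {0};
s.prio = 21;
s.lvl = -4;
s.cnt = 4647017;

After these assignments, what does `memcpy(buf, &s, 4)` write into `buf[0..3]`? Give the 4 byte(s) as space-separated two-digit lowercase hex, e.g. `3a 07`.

[27+:5] prio=21 & 0x1f = 0x15; word=0xa8000000
[23+:4] lvl=-4 & 0xf = 0xc; word=0xae000000
[0+:23] cnt=4647017 & 0x7fffff = 0x46e869; word=0xae46e869
word = 0xae46e869 → big-endian bytes:
  [0]=0xae  [1]=0x46  [2]=0xe8  [3]=0x69

ae 46 e8 69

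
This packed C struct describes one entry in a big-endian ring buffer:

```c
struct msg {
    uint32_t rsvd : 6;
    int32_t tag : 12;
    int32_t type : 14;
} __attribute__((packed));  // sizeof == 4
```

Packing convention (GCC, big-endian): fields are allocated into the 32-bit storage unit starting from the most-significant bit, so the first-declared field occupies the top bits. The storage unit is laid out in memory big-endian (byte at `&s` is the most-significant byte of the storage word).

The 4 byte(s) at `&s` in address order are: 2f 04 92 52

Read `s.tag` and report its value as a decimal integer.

[0]=0x2f [1]=0x04 [2]=0x92 [3]=0x52 (big-endian) → word 0x2f049252
rsvd [26+:6] = (word>>26) & 0x3f = 11
tag [14+:12] = (word>>14) & 0xfff = 3090  ←
type [0+:14] = (word>>0) & 0x3fff = 4690
tag signed 12b, MSB=1: 3090 - 4096 = -1006

-1006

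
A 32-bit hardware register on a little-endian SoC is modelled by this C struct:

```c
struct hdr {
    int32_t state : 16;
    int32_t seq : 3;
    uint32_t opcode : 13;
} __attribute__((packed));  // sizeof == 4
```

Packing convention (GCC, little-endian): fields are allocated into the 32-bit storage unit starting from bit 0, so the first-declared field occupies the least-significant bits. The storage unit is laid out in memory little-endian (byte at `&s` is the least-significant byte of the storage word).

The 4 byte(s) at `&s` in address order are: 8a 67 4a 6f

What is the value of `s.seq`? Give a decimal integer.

2

[0]=0x8a [1]=0x67 [2]=0x4a [3]=0x6f (little-endian) → word 0x6f4a678a
state:16 @ bit 0 → (0x6f4a678a>>0)&0xffff = 0x678a
seq:3 @ bit 16 → (0x6f4a678a>>16)&0x7 = 0x2  ←
opcode:13 @ bit 19 → (0x6f4a678a>>19)&0x1fff = 0xde9
seq signed 3b, MSB=0: value = 2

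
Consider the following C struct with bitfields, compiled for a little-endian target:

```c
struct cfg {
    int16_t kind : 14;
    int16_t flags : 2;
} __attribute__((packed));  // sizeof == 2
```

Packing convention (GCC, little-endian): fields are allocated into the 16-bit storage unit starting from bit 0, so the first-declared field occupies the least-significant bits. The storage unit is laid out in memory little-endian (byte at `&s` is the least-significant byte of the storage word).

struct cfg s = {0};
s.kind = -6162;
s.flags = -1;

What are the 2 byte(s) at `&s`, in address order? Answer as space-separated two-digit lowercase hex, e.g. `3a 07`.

ee e7

kind (14b) val=-6162 bits=0x27ee at bit 0: 0x27ee
flags (2b) val=-1 bits=0x3 at bit 14: 0xe7ee
word = 0xe7ee → little-endian bytes:
  [0]=0xee  [1]=0xe7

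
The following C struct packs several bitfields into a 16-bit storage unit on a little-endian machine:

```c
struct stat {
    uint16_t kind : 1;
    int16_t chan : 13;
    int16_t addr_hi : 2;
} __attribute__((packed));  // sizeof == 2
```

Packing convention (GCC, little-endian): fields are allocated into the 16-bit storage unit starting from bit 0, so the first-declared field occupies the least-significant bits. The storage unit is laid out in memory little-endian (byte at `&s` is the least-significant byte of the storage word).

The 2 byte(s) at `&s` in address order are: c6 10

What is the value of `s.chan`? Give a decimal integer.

2147

[0]=0xc6 [1]=0x10 (little-endian) → word 0x10c6
kind [0+:1] = (word>>0) & 0x1 = 0
chan [1+:13] = (word>>1) & 0x1fff = 2147  ←
addr_hi [14+:2] = (word>>14) & 0x3 = 0
chan signed 13b, MSB=0: value = 2147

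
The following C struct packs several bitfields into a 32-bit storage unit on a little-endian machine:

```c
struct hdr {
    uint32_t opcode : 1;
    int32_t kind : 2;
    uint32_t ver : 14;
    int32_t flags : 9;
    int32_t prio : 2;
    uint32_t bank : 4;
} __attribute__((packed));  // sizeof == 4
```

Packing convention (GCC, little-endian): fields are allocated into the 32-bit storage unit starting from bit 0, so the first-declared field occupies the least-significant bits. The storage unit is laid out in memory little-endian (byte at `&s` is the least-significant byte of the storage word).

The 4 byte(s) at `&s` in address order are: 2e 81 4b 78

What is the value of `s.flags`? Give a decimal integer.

37

[0]=0x2e [1]=0x81 [2]=0x4b [3]=0x78 (little-endian) → word 0x784b812e
opcode:1 @ bit 0 → (0x784b812e>>0)&0x1 = 0x0
kind:2 @ bit 1 → (0x784b812e>>1)&0x3 = 0x3
ver:14 @ bit 3 → (0x784b812e>>3)&0x3fff = 0x3025
flags:9 @ bit 17 → (0x784b812e>>17)&0x1ff = 0x25  ←
prio:2 @ bit 26 → (0x784b812e>>26)&0x3 = 0x2
bank:4 @ bit 28 → (0x784b812e>>28)&0xf = 0x7
flags signed 9b, MSB=0: value = 37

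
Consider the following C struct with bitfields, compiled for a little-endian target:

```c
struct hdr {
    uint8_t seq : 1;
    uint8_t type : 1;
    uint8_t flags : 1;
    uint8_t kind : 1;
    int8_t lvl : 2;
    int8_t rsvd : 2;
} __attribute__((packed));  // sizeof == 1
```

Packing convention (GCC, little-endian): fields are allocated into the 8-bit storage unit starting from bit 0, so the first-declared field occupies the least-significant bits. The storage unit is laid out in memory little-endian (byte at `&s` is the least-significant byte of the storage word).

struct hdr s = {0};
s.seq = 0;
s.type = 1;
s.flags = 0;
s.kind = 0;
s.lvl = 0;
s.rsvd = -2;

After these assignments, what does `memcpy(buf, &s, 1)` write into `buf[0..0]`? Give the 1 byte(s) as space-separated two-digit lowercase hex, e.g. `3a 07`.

seq:1 = 0 → 0x0 << 0 → word 0x00
type:1 = 1 → 0x1 << 1 → word 0x02
flags:1 = 0 → 0x0 << 2 → word 0x02
kind:1 = 0 → 0x0 << 3 → word 0x02
lvl:2 = 0 → 0x0 << 4 → word 0x02
rsvd:2 = -2 → 0x2 << 6 → word 0x82
word = 0x82 → little-endian bytes:
  [0]=0x82

82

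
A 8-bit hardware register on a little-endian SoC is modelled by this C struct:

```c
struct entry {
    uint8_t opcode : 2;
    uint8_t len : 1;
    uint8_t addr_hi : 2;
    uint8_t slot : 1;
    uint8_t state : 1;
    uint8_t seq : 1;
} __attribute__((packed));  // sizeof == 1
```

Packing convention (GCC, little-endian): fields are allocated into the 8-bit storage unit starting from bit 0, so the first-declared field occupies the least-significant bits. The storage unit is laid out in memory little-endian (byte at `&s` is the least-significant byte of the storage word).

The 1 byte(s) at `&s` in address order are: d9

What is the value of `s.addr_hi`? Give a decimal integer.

[0]=0xd9 (little-endian) → word 0xd9
opcode:2 @ bit 0 → (0xd9>>0)&0x3 = 0x1
len:1 @ bit 2 → (0xd9>>2)&0x1 = 0x0
addr_hi:2 @ bit 3 → (0xd9>>3)&0x3 = 0x3  ←
slot:1 @ bit 5 → (0xd9>>5)&0x1 = 0x0
state:1 @ bit 6 → (0xd9>>6)&0x1 = 0x1
seq:1 @ bit 7 → (0xd9>>7)&0x1 = 0x1

3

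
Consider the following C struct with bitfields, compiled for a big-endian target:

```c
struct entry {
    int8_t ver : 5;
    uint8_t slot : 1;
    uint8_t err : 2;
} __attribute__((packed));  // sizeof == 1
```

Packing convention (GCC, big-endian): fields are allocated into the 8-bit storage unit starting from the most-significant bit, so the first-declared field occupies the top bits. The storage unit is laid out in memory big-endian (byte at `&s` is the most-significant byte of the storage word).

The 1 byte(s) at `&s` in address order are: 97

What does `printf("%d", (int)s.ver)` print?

-14

[0]=0x97 (big-endian) → word 0x97
ver:5 @ bit 3 → (0x97>>3)&0x1f = 0x12  ←
slot:1 @ bit 2 → (0x97>>2)&0x1 = 0x1
err:2 @ bit 0 → (0x97>>0)&0x3 = 0x3
ver signed 5b, MSB=1: 18 - 32 = -14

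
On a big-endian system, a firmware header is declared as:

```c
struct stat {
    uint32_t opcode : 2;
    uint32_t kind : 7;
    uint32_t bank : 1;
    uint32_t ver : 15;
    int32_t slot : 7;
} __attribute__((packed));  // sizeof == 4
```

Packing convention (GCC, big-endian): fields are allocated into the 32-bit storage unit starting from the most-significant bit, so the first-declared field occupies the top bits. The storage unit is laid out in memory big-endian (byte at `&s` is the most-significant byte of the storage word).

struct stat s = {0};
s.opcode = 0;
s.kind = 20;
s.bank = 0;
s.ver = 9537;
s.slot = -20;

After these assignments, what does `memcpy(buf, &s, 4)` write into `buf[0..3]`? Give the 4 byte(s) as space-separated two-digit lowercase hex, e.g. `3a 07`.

0a 12 a0 ec

opcode:2 = 0 → 0x0 << 30 → word 0x00000000
kind:7 = 20 → 0x14 << 23 → word 0x0a000000
bank:1 = 0 → 0x0 << 22 → word 0x0a000000
ver:15 = 9537 → 0x2541 << 7 → word 0x0a12a080
slot:7 = -20 → 0x6c << 0 → word 0x0a12a0ec
word = 0x0a12a0ec → big-endian bytes:
  [0]=0x0a  [1]=0x12  [2]=0xa0  [3]=0xec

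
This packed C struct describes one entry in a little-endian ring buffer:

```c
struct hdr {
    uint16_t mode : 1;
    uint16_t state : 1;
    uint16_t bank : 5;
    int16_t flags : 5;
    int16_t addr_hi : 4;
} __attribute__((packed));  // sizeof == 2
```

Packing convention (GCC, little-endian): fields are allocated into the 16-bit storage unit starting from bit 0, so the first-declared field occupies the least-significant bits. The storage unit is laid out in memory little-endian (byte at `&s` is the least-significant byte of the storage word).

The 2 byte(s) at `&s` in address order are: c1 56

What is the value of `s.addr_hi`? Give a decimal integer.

5

[0]=0xc1 [1]=0x56 (little-endian) → word 0x56c1
mode [0+:1] = (word>>0) & 0x1 = 1
state [1+:1] = (word>>1) & 0x1 = 0
bank [2+:5] = (word>>2) & 0x1f = 16
flags [7+:5] = (word>>7) & 0x1f = 13
addr_hi [12+:4] = (word>>12) & 0xf = 5  ←
addr_hi signed 4b, MSB=0: value = 5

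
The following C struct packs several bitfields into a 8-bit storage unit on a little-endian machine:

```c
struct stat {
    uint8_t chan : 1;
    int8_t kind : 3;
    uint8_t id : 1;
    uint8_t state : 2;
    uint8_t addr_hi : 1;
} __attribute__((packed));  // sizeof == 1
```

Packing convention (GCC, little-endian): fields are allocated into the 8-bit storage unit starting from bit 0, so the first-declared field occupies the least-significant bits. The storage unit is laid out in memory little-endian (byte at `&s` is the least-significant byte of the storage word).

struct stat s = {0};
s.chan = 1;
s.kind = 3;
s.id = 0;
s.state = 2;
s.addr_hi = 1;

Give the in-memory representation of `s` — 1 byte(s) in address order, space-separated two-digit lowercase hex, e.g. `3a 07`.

c7

chan (1b) val=1 bits=0x1 at bit 0: 0x01
kind (3b) val=3 bits=0x3 at bit 1: 0x07
id (1b) val=0 bits=0x0 at bit 4: 0x07
state (2b) val=2 bits=0x2 at bit 5: 0x47
addr_hi (1b) val=1 bits=0x1 at bit 7: 0xc7
word = 0xc7 → little-endian bytes:
  [0]=0xc7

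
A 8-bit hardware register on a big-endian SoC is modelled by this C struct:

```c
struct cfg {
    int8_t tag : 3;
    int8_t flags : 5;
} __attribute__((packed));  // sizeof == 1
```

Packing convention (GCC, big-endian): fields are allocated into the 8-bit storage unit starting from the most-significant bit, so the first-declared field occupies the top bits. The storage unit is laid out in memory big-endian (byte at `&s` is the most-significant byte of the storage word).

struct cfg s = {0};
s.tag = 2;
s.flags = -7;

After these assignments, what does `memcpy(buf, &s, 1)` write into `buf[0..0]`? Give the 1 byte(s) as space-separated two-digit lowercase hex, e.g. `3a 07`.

tag:3 = 2 → 0x2 << 5 → word 0x40
flags:5 = -7 → 0x19 << 0 → word 0x59
word = 0x59 → big-endian bytes:
  [0]=0x59

59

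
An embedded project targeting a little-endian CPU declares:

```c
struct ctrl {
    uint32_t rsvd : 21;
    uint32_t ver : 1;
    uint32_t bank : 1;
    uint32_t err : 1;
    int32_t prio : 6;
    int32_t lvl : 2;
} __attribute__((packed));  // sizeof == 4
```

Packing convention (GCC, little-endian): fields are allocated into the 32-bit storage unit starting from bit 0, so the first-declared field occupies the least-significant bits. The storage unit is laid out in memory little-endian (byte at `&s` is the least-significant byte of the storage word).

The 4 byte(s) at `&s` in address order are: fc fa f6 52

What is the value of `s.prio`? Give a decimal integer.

[0]=0xfc [1]=0xfa [2]=0xf6 [3]=0x52 (little-endian) → word 0x52f6fafc
rsvd [0+:21] = (word>>0) & 0x1fffff = 1506044
ver [21+:1] = (word>>21) & 0x1 = 1
bank [22+:1] = (word>>22) & 0x1 = 1
err [23+:1] = (word>>23) & 0x1 = 1
prio [24+:6] = (word>>24) & 0x3f = 18  ←
lvl [30+:2] = (word>>30) & 0x3 = 1
prio signed 6b, MSB=0: value = 18

18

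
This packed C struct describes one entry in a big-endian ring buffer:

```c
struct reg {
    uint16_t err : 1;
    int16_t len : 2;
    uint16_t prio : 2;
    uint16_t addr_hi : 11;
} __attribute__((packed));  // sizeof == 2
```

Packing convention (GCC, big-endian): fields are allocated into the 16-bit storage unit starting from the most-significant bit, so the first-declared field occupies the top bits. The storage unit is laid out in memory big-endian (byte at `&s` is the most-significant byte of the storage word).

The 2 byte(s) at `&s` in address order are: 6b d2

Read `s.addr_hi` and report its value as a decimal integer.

[0]=0x6b [1]=0xd2 (big-endian) → word 0x6bd2
err [15+:1] = (word>>15) & 0x1 = 0
len [13+:2] = (word>>13) & 0x3 = 3
prio [11+:2] = (word>>11) & 0x3 = 1
addr_hi [0+:11] = (word>>0) & 0x7ff = 978  ←

978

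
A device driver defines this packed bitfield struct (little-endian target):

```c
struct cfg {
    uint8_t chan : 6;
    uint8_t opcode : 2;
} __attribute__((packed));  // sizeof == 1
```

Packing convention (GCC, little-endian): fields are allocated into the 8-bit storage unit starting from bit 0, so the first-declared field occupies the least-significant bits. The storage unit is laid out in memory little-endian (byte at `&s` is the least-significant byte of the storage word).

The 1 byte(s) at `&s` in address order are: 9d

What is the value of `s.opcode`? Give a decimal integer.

[0]=0x9d (little-endian) → word 0x9d
chan [0+:6] = (word>>0) & 0x3f = 29
opcode [6+:2] = (word>>6) & 0x3 = 2  ←

2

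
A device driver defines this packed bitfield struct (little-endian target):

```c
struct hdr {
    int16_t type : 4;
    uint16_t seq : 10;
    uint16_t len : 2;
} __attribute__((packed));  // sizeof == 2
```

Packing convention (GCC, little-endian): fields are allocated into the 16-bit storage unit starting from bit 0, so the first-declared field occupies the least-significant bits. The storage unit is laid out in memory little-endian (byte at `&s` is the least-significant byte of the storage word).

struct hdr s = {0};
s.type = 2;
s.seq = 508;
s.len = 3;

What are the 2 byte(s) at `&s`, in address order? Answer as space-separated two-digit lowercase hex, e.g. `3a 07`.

[0+:4] type=2 & 0xf = 0x2; word=0x0002
[4+:10] seq=508 & 0x3ff = 0x1fc; word=0x1fc2
[14+:2] len=3 & 0x3 = 0x3; word=0xdfc2
word = 0xdfc2 → little-endian bytes:
  [0]=0xc2  [1]=0xdf

c2 df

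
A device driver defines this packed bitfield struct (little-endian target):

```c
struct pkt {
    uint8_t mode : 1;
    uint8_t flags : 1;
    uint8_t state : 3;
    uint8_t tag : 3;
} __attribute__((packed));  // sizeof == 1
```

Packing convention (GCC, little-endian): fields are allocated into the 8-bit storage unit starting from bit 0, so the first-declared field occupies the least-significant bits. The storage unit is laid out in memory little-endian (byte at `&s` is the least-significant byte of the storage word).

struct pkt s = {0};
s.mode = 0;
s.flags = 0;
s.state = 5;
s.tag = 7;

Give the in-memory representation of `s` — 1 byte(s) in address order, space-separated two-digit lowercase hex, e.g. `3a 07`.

[0+:1] mode=0 & 0x1 = 0x0; word=0x00
[1+:1] flags=0 & 0x1 = 0x0; word=0x00
[2+:3] state=5 & 0x7 = 0x5; word=0x14
[5+:3] tag=7 & 0x7 = 0x7; word=0xf4
word = 0xf4 → little-endian bytes:
  [0]=0xf4

f4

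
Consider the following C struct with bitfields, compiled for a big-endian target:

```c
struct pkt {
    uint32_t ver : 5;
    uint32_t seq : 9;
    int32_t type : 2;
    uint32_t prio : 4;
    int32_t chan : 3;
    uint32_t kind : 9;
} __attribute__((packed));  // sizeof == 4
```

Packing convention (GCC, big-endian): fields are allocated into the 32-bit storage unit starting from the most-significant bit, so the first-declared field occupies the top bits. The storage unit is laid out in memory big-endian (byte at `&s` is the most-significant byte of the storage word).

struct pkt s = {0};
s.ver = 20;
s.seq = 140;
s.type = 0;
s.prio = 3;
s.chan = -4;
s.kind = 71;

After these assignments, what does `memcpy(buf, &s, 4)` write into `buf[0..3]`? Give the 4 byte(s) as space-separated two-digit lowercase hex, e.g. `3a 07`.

ver (5b) val=20 bits=0x14 at bit 27: 0xa0000000
seq (9b) val=140 bits=0x8c at bit 18: 0xa2300000
type (2b) val=0 bits=0x0 at bit 16: 0xa2300000
prio (4b) val=3 bits=0x3 at bit 12: 0xa2303000
chan (3b) val=-4 bits=0x4 at bit 9: 0xa2303800
kind (9b) val=71 bits=0x47 at bit 0: 0xa2303847
word = 0xa2303847 → big-endian bytes:
  [0]=0xa2  [1]=0x30  [2]=0x38  [3]=0x47

a2 30 38 47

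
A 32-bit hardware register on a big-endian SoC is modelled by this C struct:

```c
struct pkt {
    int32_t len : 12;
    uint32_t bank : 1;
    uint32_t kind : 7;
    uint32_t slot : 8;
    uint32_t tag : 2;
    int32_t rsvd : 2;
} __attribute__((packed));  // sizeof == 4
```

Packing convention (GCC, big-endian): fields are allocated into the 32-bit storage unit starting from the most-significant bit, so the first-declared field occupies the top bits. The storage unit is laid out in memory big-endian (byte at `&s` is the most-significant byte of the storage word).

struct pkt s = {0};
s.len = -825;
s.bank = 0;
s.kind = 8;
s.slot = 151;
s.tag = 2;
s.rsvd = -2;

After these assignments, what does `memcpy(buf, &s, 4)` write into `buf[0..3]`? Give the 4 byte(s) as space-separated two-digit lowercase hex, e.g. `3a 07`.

cc 70 89 7a

[20+:12] len=-825 & 0xfff = 0xcc7; word=0xcc700000
[19+:1] bank=0 & 0x1 = 0x0; word=0xcc700000
[12+:7] kind=8 & 0x7f = 0x8; word=0xcc708000
[4+:8] slot=151 & 0xff = 0x97; word=0xcc708970
[2+:2] tag=2 & 0x3 = 0x2; word=0xcc708978
[0+:2] rsvd=-2 & 0x3 = 0x2; word=0xcc70897a
word = 0xcc70897a → big-endian bytes:
  [0]=0xcc  [1]=0x70  [2]=0x89  [3]=0x7a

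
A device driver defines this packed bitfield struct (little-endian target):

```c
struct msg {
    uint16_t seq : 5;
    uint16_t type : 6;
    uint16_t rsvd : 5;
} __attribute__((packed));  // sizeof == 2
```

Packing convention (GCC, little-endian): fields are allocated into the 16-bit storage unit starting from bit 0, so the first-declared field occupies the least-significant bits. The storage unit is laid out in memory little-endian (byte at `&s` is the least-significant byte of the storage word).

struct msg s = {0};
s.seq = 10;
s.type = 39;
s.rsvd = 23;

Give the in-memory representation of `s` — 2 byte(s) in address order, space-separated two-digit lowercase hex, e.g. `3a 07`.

ea bc

seq (5b) val=10 bits=0xa at bit 0: 0x000a
type (6b) val=39 bits=0x27 at bit 5: 0x04ea
rsvd (5b) val=23 bits=0x17 at bit 11: 0xbcea
word = 0xbcea → little-endian bytes:
  [0]=0xea  [1]=0xbc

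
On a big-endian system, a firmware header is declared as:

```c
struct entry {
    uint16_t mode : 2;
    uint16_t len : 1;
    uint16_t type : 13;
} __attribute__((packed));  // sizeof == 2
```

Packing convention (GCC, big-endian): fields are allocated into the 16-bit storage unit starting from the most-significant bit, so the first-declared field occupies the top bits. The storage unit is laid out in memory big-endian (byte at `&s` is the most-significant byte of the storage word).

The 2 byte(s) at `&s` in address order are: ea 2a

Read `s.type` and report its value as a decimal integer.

[0]=0xea [1]=0x2a (big-endian) → word 0xea2a
mode:2 @ bit 14 → (0xea2a>>14)&0x3 = 0x3
len:1 @ bit 13 → (0xea2a>>13)&0x1 = 0x1
type:13 @ bit 0 → (0xea2a>>0)&0x1fff = 0xa2a  ←

2602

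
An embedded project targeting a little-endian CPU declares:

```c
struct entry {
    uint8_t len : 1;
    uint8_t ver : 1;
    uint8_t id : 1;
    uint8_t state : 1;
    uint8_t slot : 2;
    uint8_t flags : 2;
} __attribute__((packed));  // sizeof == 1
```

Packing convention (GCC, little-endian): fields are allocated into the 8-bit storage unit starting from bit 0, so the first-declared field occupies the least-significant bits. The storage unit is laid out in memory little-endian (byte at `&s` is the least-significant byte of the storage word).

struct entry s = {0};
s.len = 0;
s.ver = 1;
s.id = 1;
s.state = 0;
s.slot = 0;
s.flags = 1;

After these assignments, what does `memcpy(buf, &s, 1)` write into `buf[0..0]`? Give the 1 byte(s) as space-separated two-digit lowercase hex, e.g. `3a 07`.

46

len:1 = 0 → 0x0 << 0 → word 0x00
ver:1 = 1 → 0x1 << 1 → word 0x02
id:1 = 1 → 0x1 << 2 → word 0x06
state:1 = 0 → 0x0 << 3 → word 0x06
slot:2 = 0 → 0x0 << 4 → word 0x06
flags:2 = 1 → 0x1 << 6 → word 0x46
word = 0x46 → little-endian bytes:
  [0]=0x46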